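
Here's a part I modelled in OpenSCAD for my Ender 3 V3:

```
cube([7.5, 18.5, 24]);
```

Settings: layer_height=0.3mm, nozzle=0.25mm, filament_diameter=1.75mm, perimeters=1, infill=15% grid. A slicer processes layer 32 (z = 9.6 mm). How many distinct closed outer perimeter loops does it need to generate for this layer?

At z = 9.6 mm: the 7.5×18.5 cube contributes its full rectangle. The result has 1 disconnected region.

1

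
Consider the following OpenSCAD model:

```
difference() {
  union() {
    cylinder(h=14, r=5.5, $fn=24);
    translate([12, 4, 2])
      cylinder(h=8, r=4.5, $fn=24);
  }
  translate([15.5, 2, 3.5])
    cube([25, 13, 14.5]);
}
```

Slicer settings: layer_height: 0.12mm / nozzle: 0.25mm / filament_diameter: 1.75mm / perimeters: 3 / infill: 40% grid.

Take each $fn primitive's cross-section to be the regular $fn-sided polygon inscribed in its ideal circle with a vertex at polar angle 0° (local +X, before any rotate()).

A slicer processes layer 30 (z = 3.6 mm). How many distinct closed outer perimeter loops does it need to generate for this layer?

At z = 3.6 mm: the r=5.5 cylinder gives a regular 24-gon of circumradius 5.5 (constant along its height); the cylinder at (12, 4): section is a regular 24-gon, circumradius r=4.5; Combining (union): the 2 present regions are separate (no shared area or edge), so areas and boundary lengths simply add and each stays a separate island — 2 connected regions; the cube at (15.5, 2) is present — its section is the full 25×13 rectangle; After the difference (first − rest): starting from the result so far, the 25×13 cube at (15.5, 2) partially overlaps it — only the 3.49 mm² overlap (of its 325.00 mm²) is removed, clipping the outline — 2 connected regions. The result has 2 disconnected regions.

2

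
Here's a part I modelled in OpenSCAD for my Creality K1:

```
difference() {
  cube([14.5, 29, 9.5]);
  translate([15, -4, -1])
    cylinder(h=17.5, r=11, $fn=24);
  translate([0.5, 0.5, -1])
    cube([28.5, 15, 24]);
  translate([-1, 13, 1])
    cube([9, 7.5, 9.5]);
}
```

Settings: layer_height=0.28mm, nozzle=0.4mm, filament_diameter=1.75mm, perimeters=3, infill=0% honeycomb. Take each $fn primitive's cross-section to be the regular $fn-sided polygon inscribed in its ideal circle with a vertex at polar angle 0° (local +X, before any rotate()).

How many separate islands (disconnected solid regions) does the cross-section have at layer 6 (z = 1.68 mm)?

2

At z = 1.68 mm: the cube (footprint 14.5×29) is included at this height; the r=11 cylinder at (15, -4) contributes a regular 24-gon of circumradius 11; the cube at (0.5, 0.5) (footprint 28.5×15) is included at this height; the 9×7.5 cube at (-1, 13) contributes its full rectangle; After the difference (first − rest): starting from the 14.5×29 cube, the r=11 cylinder at (15, -4) partially overlaps it — only the 47.71 mm² overlap (of its 375.81 mm²) is removed, clipping the outline; the 28.5×15 cube at (0.5, 0.5) partially overlaps it — only the 167.06 mm² overlap (of its 427.50 mm²) is removed, clipping the outline; the 9×7.5 cube at (-1, 13) partially overlaps it — only the 41.25 mm² overlap (of its 67.50 mm²) is removed, clipping the outline — 2 connected regions. Overall, the cross-section has 2 separate islands. Island count = 2.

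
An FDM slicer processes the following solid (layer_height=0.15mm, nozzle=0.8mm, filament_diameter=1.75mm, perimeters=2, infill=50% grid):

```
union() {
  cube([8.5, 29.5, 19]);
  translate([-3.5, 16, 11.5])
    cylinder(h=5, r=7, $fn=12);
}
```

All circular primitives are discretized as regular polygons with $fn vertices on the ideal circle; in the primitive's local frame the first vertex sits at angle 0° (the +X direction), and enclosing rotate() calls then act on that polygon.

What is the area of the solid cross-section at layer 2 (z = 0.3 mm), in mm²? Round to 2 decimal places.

At z = 0.3 mm: the cube is present — its section is the full 8.5×29.5 rectangle (area 250.75 mm²); the cylinder at (-3.5, 16) is not intersected at this z (z outside [11.5, 16.5]); Merging all regions: only the 8.5×29.5 cube is present, so the union is just that shape — area = 250.75 mm². Overall, the cross-section is a single solid region. Net area = 250.75 mm².

250.75 mm²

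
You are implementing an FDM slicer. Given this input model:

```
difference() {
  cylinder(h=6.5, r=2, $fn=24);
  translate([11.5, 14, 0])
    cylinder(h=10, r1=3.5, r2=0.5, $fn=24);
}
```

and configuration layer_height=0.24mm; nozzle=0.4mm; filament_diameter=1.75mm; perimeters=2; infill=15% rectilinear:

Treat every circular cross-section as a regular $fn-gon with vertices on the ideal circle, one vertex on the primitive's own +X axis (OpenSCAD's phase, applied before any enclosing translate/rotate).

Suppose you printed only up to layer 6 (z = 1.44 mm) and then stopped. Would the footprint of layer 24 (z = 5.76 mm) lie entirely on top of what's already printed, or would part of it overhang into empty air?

Compare the two slices. At z = 1.44: the r=2 cylinder gives a regular 24-gon of circumradius 2 (constant along its height) (area = (24/2)·2.000²·sin(360°/24) = 12.42 mm²); the cone at (11.5, 14) (r1=3.5→r2=0.5) has section circumradius 3.068 here — a regular 24-gon (area = (24/2)·3.068²·sin(360°/24) = 29.23 mm²); Subtracting the remaining from the first: starting from the r=2 cylinder (12.42 mm²), the cone at (11.5, 14) misses the remaining region (no effect) — area = 12.42 mm². At z = 5.76: the r=2 cylinder contributes a regular 24-gon of circumradius 2 (area = (24/2)·2.000²·sin(360°/24) = 12.42 mm²); the cone at (11.5, 14) contributes a regular 24-gon of circumradius 1.772 (interpolated between r1=3.5 and r2=0.5 at t=0.576) (area = (24/2)·1.772²·sin(360°/24) = 9.75 mm²); Subtracting the remaining from the first: starting from the r=2 cylinder (12.42 mm²), the cone at (11.5, 14) misses the remaining region (no effect) — area = 12.42 mm². Checking containment: the cross-section at z = 5.76 is a subset of the cross-section at z = 1.44.

entirely on top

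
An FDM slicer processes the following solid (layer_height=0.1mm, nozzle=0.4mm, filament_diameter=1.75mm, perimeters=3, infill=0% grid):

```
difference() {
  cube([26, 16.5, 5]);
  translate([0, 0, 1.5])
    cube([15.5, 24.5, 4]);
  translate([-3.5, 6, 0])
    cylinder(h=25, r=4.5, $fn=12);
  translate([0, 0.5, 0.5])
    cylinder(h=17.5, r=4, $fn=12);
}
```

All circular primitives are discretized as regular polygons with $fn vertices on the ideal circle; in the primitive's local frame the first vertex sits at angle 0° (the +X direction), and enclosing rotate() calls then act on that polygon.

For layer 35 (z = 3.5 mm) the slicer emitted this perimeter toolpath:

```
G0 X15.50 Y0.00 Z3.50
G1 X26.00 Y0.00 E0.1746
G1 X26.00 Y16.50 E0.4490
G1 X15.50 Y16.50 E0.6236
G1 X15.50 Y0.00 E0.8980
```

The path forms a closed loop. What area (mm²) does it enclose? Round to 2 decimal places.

Apply the shoelace formula to the sequence of (X, Y) vertices; enclosed area = 173.25 mm².

173.25 mm²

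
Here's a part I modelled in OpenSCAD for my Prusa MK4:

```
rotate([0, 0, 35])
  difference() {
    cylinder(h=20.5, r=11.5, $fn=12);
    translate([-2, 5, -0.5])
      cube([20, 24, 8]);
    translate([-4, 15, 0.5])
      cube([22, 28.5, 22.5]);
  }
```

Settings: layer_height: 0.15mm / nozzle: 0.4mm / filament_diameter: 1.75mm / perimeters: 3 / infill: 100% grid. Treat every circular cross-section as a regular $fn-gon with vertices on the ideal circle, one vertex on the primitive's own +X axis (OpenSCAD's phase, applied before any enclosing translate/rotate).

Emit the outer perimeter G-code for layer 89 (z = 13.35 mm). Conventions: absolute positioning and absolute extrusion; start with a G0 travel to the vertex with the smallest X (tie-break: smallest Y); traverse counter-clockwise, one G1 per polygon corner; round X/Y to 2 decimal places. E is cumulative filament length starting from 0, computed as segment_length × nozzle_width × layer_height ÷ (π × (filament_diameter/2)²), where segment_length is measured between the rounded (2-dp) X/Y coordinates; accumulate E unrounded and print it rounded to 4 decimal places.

G0 X-11.46 Y-1.00 Z13.35
G1 X-9.42 Y-6.60 E0.1487
G1 X-4.86 Y-10.42 E0.2971
G1 X1.00 Y-11.46 E0.4455
G1 X6.60 Y-9.42 E0.5942
G1 X10.42 Y-4.86 E0.7426
G1 X11.46 Y1.00 E0.8910
G1 X9.42 Y6.60 E1.0397
G1 X4.86 Y10.42 E1.1881
G1 X-1.00 Y11.46 E1.3366
G1 X-6.60 Y9.42 E1.4852
G1 X-10.42 Y4.86 E1.6336
G1 X-11.46 Y-1.00 E1.7821

At z = 13.35 mm: the r=11.5 cylinder gives a regular 12-gon of circumradius 11.5 (constant along its height); the cube at (-2, 5) is absent (z outside [-0.5, 7.5]); the cube at (-4, 15) (footprint 22×28.5) is included at this height; Taking the first minus the rest: starting from the r=11.5 cylinder, the 22×28.5 cube at (-4, 15) misses the remaining region (no effect) — 1 connected region; (rotated 35° about Z; rotation is an isometry so areas/perimeters/island counts are preserved). The outline is a single polygon with 12 vertices. Extrusion per mm of travel: 0.4 × 0.15 / (π × 0.875²) = 0.024945. Accumulating E over each segment gives final E = 1.7821.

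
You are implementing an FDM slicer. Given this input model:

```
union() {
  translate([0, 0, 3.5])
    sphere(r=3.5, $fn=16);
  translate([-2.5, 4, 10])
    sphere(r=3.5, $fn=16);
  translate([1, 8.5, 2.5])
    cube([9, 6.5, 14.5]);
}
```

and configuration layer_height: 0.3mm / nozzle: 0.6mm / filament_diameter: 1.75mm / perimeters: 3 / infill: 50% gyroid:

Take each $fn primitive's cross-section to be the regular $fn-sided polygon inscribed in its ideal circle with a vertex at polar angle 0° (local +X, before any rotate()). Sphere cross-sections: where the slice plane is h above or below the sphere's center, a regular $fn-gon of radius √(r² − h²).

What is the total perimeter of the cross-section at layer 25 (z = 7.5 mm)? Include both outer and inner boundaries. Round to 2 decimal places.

46.29 mm

At z = 7.5 mm: the sphere is not intersected at this z (|z−center|=4.000 > r=3.5); the r=3.5 sphere at (-2.5, 4) contributes a regular 16-gon of circumradius √(3.5²−2.5²) = 2.449 (perimeter = 2·16·2.449·sin(180°/16) = 15.29 mm); the 9×6.5 cube at (1, 8.5) contributes its full rectangle (perimeter 31.00 mm); Merging all regions: the 2 present regions are separate (no shared area or edge), so areas and boundary lengths simply add and each stays a separate island — boundary = 46.29 mm. Overall, the cross-section has 2 separate islands. Total boundary length (outer) = 46.29 mm.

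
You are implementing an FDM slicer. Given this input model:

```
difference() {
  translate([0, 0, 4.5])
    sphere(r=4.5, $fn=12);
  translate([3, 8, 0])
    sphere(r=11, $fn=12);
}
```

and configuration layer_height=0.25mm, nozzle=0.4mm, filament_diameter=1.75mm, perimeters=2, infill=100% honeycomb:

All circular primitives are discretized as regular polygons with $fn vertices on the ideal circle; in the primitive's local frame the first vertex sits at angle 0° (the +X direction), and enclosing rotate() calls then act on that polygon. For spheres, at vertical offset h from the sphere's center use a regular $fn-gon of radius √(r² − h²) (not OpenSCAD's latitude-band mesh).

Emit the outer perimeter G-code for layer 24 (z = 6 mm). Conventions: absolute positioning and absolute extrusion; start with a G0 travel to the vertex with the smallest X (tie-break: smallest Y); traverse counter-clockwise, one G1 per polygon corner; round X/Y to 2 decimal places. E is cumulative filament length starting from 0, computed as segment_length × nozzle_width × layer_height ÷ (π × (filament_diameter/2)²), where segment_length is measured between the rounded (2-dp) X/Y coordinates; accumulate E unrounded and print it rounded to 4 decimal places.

G0 X-4.24 Y0.00 Z6.00
G1 X-3.67 Y-2.12 E0.0913
G1 X-2.12 Y-3.67 E0.1824
G1 X0.00 Y-4.24 E0.2737
G1 X2.12 Y-3.67 E0.3649
G1 X3.67 Y-2.12 E0.4561
G1 X3.99 Y-0.96 E0.5061
G1 X3.00 Y-1.22 E0.5487
G1 X-1.61 Y0.02 E0.7471
G1 X-3.68 Y2.09 E0.8688
G1 X-4.24 Y0.00 E0.9588

At z = 6 mm: the r=4.5 sphere contributes a regular 12-gon of circumradius √(4.5²−1.5²) = 4.243; the sphere at (3, 8): section is a regular 12-gon, circumradius = √(r²−h²) = √(11²−6²) = 9.220; Taking the first minus the rest: starting from the r=4.5 sphere, the r=11 sphere at (3, 8) partially overlaps it — only the 28.20 mm² overlap (of its 255.00 mm²) is removed, clipping the outline — 1 connected region. The outline is a single polygon with 10 vertices. Extrusion per mm of travel: 0.4 × 0.25 / (π × 0.875²) = 0.041575. Accumulating E over each segment gives final E = 0.9588.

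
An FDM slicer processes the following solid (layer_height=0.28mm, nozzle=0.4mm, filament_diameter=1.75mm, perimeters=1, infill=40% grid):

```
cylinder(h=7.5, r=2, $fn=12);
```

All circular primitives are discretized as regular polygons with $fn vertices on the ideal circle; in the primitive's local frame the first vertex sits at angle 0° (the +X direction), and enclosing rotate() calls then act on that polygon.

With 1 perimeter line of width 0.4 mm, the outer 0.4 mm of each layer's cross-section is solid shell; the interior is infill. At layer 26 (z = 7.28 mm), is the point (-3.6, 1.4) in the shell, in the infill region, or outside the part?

At z = 7.28 mm: the r=2 cylinder gives a regular 12-gon of circumradius 2 (constant along its height). Overall, the cross-section is a single solid region. The nearest boundary edge runs (-1.73, 1.00)→(-2.00, 0.00); distance from the point to it = 1.91 mm. The point is not inside any of the regions above, so it lies outside the cross-section (1.91 mm from the nearest boundary).

outside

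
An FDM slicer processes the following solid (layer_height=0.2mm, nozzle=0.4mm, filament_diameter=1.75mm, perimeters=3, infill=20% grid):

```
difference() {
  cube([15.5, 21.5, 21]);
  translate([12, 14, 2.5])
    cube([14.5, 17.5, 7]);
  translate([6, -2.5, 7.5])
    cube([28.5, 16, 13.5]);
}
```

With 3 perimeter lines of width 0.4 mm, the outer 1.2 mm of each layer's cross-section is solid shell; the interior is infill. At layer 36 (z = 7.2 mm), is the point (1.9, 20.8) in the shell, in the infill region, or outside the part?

shell

At z = 7.2 mm: the cube (footprint 15.5×21.5) is included at this height; the 14.5×17.5 cube at (12, 14) contributes its full rectangle; the cube at (6, -2.5) is not intersected at this z (z outside [7.5, 21]); Taking the first minus the rest: starting from the 15.5×21.5 cube, the 14.5×17.5 cube at (12, 14) partially overlaps it — only the 26.25 mm² overlap (of its 253.75 mm²) is removed, clipping the outline — 1 connected region. Overall, the cross-section is a single solid region. The nearest boundary edge runs (0.00, 21.50)→(12.00, 21.50); distance from the point to it = 0.70 mm. The point is inside the cross-section, 0.70 mm from the nearest boundary — within the 1.2 mm shell band (3 × 0.4).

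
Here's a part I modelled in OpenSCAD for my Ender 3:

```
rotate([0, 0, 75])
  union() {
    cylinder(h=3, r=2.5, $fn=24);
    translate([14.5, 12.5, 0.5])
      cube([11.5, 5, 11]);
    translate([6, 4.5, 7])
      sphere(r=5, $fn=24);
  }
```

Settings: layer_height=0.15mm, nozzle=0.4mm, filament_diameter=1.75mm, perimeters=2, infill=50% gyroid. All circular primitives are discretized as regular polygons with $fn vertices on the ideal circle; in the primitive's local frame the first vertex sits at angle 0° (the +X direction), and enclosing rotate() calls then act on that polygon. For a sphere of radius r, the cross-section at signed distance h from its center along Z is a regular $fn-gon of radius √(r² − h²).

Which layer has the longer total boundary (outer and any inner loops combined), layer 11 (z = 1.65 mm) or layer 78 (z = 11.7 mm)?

layer 11 (z = 1.65 mm)

Layer 11 (z = 1.65): the r=2.5 cylinder contributes a regular 24-gon of circumradius 2.5 (perimeter = 2·24·2.500·sin(180°/24) = 15.66 mm); the 11.5×5 cube at (14.5, 12.5) contributes its full rectangle (perimeter 33.00 mm); the sphere at (6, 4.5) is absent (|z−center|=5.350 > r=5); Merging all regions: the 2 present regions are separate (no shared area or edge), so areas and boundary lengths simply add and each stays a separate island — boundary = 48.66 mm; (whole slice rotated 75° about Z — lengths, areas and connectivity unchanged). So its perimeter = 48.66 mm. Layer 78 (z = 11.7): the cylinder does not reach this height (z outside [0, 3]); the cube at (14.5, 12.5) does not reach this height (z outside [0.5, 11.5]); the r=5 sphere at (6, 4.5) contributes a regular 24-gon of circumradius √(5²−4.7²) = 1.706 (perimeter = 2·24·1.706·sin(180°/24) = 10.69 mm); Taking the union: only the r=5 sphere at (6, 4.5) is present, so the union is just that shape — boundary = 10.69 mm; (rotated 75° about Z; rotation is an isometry so areas/perimeters/island counts are preserved). So its perimeter = 10.69 mm. Layer 11 is larger (48.66 vs 10.69 mm).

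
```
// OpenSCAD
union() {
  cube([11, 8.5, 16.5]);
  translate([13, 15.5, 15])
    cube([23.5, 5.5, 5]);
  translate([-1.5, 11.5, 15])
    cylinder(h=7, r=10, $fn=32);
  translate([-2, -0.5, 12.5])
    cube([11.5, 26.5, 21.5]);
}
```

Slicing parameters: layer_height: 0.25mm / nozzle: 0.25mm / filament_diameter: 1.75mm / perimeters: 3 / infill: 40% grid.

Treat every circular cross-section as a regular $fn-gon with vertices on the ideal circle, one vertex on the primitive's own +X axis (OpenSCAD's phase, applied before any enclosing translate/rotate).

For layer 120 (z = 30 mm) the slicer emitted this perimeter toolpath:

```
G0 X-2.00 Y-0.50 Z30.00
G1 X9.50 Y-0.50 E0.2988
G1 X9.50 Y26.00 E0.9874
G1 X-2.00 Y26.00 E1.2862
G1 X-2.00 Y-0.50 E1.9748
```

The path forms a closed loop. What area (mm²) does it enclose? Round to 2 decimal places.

Apply the shoelace formula to the sequence of (X, Y) vertices; enclosed area = 304.75 mm².

304.75 mm²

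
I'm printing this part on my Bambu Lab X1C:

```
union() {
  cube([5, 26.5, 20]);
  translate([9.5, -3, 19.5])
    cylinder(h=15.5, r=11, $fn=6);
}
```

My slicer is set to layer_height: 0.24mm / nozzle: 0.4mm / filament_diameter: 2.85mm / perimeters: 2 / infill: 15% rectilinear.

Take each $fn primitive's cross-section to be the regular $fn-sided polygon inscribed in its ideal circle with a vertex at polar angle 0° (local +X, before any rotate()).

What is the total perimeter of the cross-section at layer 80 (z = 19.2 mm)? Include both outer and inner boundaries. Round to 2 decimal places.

63.00 mm

At z = 19.2 mm: the cube (footprint 5×26.5) is included at this height (perimeter 63.00 mm); the cylinder at (9.5, -3) does not reach this height (z outside [19.5, 35]); Merging all regions: only the 5×26.5 cube is present, so the union is just that shape — boundary = 63.00 mm. Overall, the cross-section is a single solid region. Total boundary length (outer) = 63.00 mm.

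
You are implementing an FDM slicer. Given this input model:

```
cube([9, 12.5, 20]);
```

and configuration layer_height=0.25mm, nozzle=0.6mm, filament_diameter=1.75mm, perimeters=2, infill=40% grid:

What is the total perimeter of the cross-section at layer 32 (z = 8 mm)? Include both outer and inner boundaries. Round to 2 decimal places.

At z = 8 mm: the cube (footprint 9×12.5) is included at this height (perimeter 43.00 mm). Overall, the cross-section is a single solid region. Total boundary length (outer) = 43.00 mm.

43.00 mm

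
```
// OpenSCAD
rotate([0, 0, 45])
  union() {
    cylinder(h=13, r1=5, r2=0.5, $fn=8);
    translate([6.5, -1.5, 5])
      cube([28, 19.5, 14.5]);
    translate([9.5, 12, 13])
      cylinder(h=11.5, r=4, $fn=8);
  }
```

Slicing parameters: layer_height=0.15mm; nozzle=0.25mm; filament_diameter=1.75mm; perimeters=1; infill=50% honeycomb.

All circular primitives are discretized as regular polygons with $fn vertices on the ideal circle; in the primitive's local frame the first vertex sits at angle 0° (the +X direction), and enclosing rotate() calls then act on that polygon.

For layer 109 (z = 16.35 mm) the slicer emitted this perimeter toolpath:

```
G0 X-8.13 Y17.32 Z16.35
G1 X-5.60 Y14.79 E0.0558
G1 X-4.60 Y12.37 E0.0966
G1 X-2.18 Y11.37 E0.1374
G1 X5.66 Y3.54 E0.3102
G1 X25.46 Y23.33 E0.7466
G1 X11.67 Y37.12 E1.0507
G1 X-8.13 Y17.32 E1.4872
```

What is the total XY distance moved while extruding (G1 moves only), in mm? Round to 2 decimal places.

Sum the Euclidean lengths of each G1 segment: total = 95.39 mm.

95.39 mm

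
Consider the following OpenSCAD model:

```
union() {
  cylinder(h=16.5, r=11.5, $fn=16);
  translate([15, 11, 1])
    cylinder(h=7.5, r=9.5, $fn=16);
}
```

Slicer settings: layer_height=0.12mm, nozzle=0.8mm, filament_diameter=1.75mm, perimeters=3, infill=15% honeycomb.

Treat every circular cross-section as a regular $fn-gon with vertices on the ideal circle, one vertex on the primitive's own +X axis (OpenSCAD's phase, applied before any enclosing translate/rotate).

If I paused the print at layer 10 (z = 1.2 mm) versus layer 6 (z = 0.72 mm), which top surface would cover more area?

Layer 10 (z = 1.2): the r=11.5 cylinder contributes a regular 16-gon of circumradius 11.5 (area = (16/2)·11.500²·sin(360°/16) = 404.88 mm²); the cylinder at (15, 11): section is a regular 16-gon, circumradius r=9.5 (area = (16/2)·9.500²·sin(360°/16) = 276.30 mm²); Combining (union): the regions partially overlap — summed areas 681.18 mm² minus the doubly-counted overlap 12.97 mm² gives 668.20 mm² — area = 668.20 mm². So its area = 668.20 mm². Layer 6 (z = 0.72): the cylinder: section is a regular 16-gon, circumradius r=11.5 (area = (16/2)·11.500²·sin(360°/16) = 404.88 mm²); the cylinder at (15, 11) is absent (z outside [1, 8.5]); Combining (union): only the r=11.5 cylinder is present, so the union is just that shape — area = 404.88 mm². So its area = 404.88 mm². Layer 10 is larger (668.20 vs 404.88 mm²).

layer 10 (z = 1.2 mm)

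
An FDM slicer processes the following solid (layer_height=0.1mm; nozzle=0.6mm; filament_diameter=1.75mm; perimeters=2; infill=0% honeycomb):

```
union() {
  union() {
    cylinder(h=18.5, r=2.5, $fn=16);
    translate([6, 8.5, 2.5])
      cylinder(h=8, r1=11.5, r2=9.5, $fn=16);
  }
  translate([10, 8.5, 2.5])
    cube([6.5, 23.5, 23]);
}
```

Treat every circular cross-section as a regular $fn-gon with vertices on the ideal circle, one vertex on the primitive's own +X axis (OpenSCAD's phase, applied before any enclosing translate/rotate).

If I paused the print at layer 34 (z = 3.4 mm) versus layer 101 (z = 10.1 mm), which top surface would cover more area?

layer 34 (z = 3.4 mm)

Layer 34 (z = 3.4): the r=2.5 cylinder contributes a regular 16-gon of circumradius 2.5 (area = (16/2)·2.500²·sin(360°/16) = 19.13 mm²); the cone at (6, 8.5) contributes a regular 16-gon of circumradius 11.275 (interpolated between r1=11.5 and r2=9.5 at t=0.112) (area = (16/2)·11.275²·sin(360°/16) = 389.19 mm²); Combining (union): the regions partially overlap — summed areas 408.33 mm² minus the doubly-counted overlap 12.73 mm² gives 395.60 mm² — area = 395.60 mm²; the cube at (10, 8.5) (footprint 6.5×23.5) is included at this height (area 152.75 mm²); Combining (union): the regions partially overlap — summed areas 548.35 mm² minus the doubly-counted overlap 52.28 mm² gives 496.07 mm² — area = 496.07 mm². So its area = 496.07 mm². Layer 101 (z = 10.1): the r=2.5 cylinder contributes a regular 16-gon of circumradius 2.5 (area = (16/2)·2.500²·sin(360°/16) = 19.13 mm²); the cone at (6, 8.5): at t=0.950 of its height the radius interpolates to r₁+(r₂−r₁)t = 9.600, giving a regular 16-gon of that circumradius (area = (16/2)·9.600²·sin(360°/16) = 282.14 mm²); Merging all regions: the regions partially overlap — summed areas 301.28 mm² minus the doubly-counted overlap 4.76 mm² gives 296.52 mm² — area = 296.52 mm²; the 6.5×23.5 cube at (10, 8.5) contributes its full rectangle (area 152.75 mm²); Taking the union: the regions partially overlap — summed areas 449.27 mm² minus the doubly-counted overlap 33.75 mm² gives 415.51 mm² — area = 415.51 mm². So its area = 415.51 mm². Layer 34 is larger (496.07 vs 415.51 mm²).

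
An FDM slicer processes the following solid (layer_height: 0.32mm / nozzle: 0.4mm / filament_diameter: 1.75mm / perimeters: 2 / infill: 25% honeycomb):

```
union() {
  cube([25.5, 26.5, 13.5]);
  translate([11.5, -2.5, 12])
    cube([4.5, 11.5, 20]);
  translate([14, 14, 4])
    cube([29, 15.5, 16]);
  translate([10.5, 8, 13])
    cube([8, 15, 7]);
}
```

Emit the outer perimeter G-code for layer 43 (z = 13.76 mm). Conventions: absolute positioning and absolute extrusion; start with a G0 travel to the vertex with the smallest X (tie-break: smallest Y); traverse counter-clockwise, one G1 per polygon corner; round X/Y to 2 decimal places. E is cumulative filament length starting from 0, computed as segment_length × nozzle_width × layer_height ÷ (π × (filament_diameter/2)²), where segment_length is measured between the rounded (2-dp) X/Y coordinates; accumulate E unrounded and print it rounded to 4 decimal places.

At z = 13.76 mm: the cube is absent (z outside [0, 13.5]); the 4.5×11.5 cube at (11.5, -2.5) contributes its full rectangle; the 29×15.5 cube at (14, 14) contributes its full rectangle; the cube at (10.5, 8) is present — its section is the full 8×15 rectangle; Combining (union): the regions partially overlap (shared area 45.00 mm²), so overlapping operands fuse into one piece — 1 connected region. The outline is a single polygon with 12 vertices. Extrusion per mm of travel: 0.4 × 0.32 / (π × 0.875²) = 0.053216. Accumulating E over each segment gives final E = 6.8649.

G0 X10.50 Y8.00 Z13.76
G1 X11.50 Y8.00 E0.0532
G1 X11.50 Y-2.50 E0.6120
G1 X16.00 Y-2.50 E0.8515
G1 X16.00 Y8.00 E1.4102
G1 X18.50 Y8.00 E1.5433
G1 X18.50 Y14.00 E1.8626
G1 X43.00 Y14.00 E3.1664
G1 X43.00 Y29.50 E3.9912
G1 X14.00 Y29.50 E5.5345
G1 X14.00 Y23.00 E5.8804
G1 X10.50 Y23.00 E6.0666
G1 X10.50 Y8.00 E6.8649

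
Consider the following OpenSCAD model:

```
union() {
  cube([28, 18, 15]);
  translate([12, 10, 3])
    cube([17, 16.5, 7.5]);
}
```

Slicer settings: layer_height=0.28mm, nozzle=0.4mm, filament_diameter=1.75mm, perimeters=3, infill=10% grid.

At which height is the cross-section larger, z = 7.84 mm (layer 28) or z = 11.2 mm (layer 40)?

layer 28 (z = 7.84 mm)

Layer 28 (z = 7.84): the 28×18 cube contributes its full rectangle (area 504.00 mm²); the 17×16.5 cube at (12, 10) contributes its full rectangle (area 280.50 mm²); Merging all regions: the regions partially overlap — summed areas 784.50 mm² minus the doubly-counted overlap 128.00 mm² gives 656.50 mm² — area = 656.50 mm². So its area = 656.50 mm². Layer 40 (z = 11.2): the cube is present — its section is the full 28×18 rectangle (area 504.00 mm²); the cube at (12, 10) is not intersected at this z (z outside [3, 10.5]); Merging all regions: only the 28×18 cube is present, so the union is just that shape — area = 504.00 mm². So its area = 504.00 mm². Layer 28 is larger (656.50 vs 504.00 mm²).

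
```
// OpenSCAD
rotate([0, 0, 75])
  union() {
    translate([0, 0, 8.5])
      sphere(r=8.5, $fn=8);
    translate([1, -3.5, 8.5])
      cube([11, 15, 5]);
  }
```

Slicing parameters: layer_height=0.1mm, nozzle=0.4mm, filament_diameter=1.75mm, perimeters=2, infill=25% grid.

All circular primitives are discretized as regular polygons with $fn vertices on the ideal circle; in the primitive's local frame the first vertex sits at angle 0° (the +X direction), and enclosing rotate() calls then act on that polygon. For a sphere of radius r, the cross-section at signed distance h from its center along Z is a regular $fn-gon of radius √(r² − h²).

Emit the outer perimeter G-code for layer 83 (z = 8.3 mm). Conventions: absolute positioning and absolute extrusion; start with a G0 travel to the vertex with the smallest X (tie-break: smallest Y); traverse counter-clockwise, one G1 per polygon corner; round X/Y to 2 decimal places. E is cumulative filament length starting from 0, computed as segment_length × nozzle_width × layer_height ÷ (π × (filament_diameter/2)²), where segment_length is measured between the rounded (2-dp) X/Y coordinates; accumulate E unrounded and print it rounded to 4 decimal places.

At z = 8.3 mm: the r=8.5 sphere contributes a regular 8-gon of circumradius √(8.5²−0.2²) = 8.498; the cube at (1, -3.5) does not reach this height (z outside [8.5, 13.5]); Combining (union): only the r=8.5 sphere is present, so the union is just that shape — 1 connected region; (rotated 75° about Z; rotation is an isometry so areas/perimeters/island counts are preserved). The outline is a single polygon with 8 vertices. Extrusion per mm of travel: 0.4 × 0.1 / (π × 0.875²) = 0.016630. Accumulating E over each segment gives final E = 0.8654.

G0 X-8.21 Y2.20 Z8.30
G1 X-7.36 Y-4.25 E0.1082
G1 X-2.20 Y-8.21 E0.2164
G1 X4.25 Y-7.36 E0.3246
G1 X8.21 Y-2.20 E0.4327
G1 X7.36 Y4.25 E0.5409
G1 X2.20 Y8.21 E0.6491
G1 X-4.25 Y7.36 E0.7573
G1 X-8.21 Y2.20 E0.8654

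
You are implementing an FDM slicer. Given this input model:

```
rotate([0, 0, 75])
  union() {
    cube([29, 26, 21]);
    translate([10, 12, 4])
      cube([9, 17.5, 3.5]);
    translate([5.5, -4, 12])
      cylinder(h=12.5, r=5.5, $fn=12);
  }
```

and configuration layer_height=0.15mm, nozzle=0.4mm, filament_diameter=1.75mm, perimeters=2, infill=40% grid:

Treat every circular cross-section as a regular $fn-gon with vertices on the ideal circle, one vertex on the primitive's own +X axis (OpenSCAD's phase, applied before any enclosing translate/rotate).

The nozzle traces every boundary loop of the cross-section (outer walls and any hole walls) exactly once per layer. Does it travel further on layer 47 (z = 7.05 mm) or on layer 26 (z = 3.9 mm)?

Layer 47 (z = 7.05): the cube is present — its section is the full 29×26 rectangle (perimeter 110.00 mm); the 9×17.5 cube at (10, 12) contributes its full rectangle (perimeter 53.00 mm); the cylinder at (5.5, -4) is not intersected at this z (z outside [12, 24.5]); Combining (union): the regions partially overlap (shared area 126.00 mm²), so the edge portions inside another operand are dropped and the merged outline is re-measured after clipping — boundary = 117.00 mm; (whole slice rotated 75° about Z — lengths, areas and connectivity unchanged). So its perimeter = 117.00 mm. Layer 26 (z = 3.9): the cube is present — its section is the full 29×26 rectangle (perimeter 110.00 mm); the cube at (10, 12) does not reach this height (z outside [4, 7.5]); the cylinder at (5.5, -4) does not reach this height (z outside [12, 24.5]); Combining (union): only the 29×26 cube is present, so the union is just that shape — boundary = 110.00 mm; (rotated 75° about Z; rotation is an isometry so areas/perimeters/island counts are preserved). So its perimeter = 110.00 mm. Layer 47 is larger (117.00 vs 110.00 mm).

layer 47 (z = 7.05 mm)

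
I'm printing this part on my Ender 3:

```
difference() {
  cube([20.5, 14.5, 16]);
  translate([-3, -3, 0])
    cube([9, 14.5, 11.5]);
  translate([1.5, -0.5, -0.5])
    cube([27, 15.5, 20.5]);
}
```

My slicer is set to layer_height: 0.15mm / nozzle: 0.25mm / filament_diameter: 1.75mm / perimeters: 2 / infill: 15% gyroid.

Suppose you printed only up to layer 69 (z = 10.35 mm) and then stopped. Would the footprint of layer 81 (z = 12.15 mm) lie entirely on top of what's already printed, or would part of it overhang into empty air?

part overhangs

Compare the two slices. At z = 10.35: the cube is present — its section is the full 20.5×14.5 rectangle (area 297.25 mm²); the 9×14.5 cube at (-3, -3) contributes its full rectangle (area 130.50 mm²); the cube at (1.5, -0.5) (footprint 27×15.5) is included at this height (area 418.50 mm²); After the difference (first − rest): starting from the 20.5×14.5 cube (297.25 mm²), the 9×14.5 cube at (-3, -3) partially overlaps it — only the 69.00 mm² overlap (of its 130.50 mm²) is removed, clipping the outline; the 27×15.5 cube at (1.5, -0.5) partially overlaps it — only the 223.75 mm² overlap (of its 418.50 mm²) is removed, clipping the outline — area = 4.50 mm². At z = 12.15: the 20.5×14.5 cube contributes its full rectangle (area 297.25 mm²); the cube at (-3, -3) does not reach this height (z outside [0, 11.5]); the 27×15.5 cube at (1.5, -0.5) contributes its full rectangle (area 418.50 mm²); Subtracting the remaining from the first: starting from the 20.5×14.5 cube (297.25 mm²), the 27×15.5 cube at (1.5, -0.5) partially overlaps it — only the 275.50 mm² overlap (of its 418.50 mm²) is removed, clipping the outline — area = 21.75 mm². Checking containment: at z = 12.15 the cross-section extends beyond the z = 10.35 cross-section by about 17.25 mm².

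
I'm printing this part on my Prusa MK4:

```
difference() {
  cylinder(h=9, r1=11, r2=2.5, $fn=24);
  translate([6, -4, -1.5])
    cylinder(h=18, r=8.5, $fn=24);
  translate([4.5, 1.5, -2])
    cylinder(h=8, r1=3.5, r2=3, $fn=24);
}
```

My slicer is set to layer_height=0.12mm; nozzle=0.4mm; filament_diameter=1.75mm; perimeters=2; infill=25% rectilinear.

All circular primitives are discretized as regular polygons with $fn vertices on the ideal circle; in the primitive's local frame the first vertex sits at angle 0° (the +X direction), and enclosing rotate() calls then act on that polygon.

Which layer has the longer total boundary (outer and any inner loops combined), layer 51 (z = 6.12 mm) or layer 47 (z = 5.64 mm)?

layer 47 (z = 5.64 mm)

Layer 51 (z = 6.12): the cone contributes a regular 24-gon of circumradius 5.220 (interpolated between r1=11 and r2=2.5 at t=0.680) (perimeter = 2·24·5.220·sin(180°/24) = 32.70 mm); the cylinder at (6, -4): section is a regular 24-gon, circumradius r=8.5 (perimeter = 2·24·8.500·sin(180°/24) = 53.25 mm); the cone at (4.5, 1.5) does not reach this height (z outside [-2, 6]); Taking the first minus the rest: starting from the cone, the r=8.5 cylinder at (6, -4) partially overlaps it — only the 49.32 mm² overlap (of its 224.40 mm²) is removed, clipping the outline — boundary = 28.56 mm. So its perimeter = 28.56 mm. Layer 47 (z = 5.64): the cone (r1=11→r2=2.5) has section circumradius 5.673 here — a regular 24-gon (perimeter = 2·24·5.673·sin(180°/24) = 35.54 mm); the cylinder at (6, -4): section is a regular 24-gon, circumradius r=8.5 (perimeter = 2·24·8.500·sin(180°/24) = 53.25 mm); the cone at (4.5, 1.5) (r1=3.5→r2=3) has section circumradius 3.022 here — a regular 24-gon (perimeter = 2·24·3.022·sin(180°/24) = 18.94 mm); Subtracting the remaining from the first: starting from the cone, the r=8.5 cylinder at (6, -4) partially overlaps it — only the 56.37 mm² overlap (of its 224.40 mm²) is removed, clipping the outline; the cone at (4.5, 1.5) partially overlaps it — only the 0.25 mm² overlap (of its 28.37 mm²) is removed, clipping the outline — boundary = 31.30 mm. So its perimeter = 31.30 mm. Layer 47 is larger (31.30 vs 28.56 mm).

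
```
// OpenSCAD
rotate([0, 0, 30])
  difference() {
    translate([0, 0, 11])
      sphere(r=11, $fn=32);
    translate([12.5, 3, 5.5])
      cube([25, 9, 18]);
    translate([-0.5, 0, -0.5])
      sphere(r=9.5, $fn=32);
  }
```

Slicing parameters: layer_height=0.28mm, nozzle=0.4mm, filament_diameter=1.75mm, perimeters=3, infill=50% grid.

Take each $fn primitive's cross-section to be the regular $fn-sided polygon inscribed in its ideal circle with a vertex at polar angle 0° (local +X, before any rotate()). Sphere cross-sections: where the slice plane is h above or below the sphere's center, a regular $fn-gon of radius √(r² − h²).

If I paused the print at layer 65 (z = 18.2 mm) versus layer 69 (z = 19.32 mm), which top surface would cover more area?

Layer 65 (z = 18.2): the r=11 sphere slices to a regular 32-gon of circumradius 8.316 (√(r²−h²) with h=7.2 from center) (area = (32/2)·8.316²·sin(360°/32) = 215.88 mm²); the cube at (12.5, 3) is present — its section is the full 25×9 rectangle (area 225.00 mm²); the sphere at (-0.5, 0) does not reach this height (|z−center|=18.700 > r=9.5); Taking the first minus the rest: starting from the r=11 sphere (215.88 mm²), the 25×9 cube at (12.5, 3) misses the remaining region (no effect) — area = 215.88 mm²; (whole slice rotated 30° about Z — lengths, areas and connectivity unchanged). So its area = 215.88 mm². Layer 69 (z = 19.32): the r=11 sphere contributes a regular 32-gon of circumradius √(11²−8.32²) = 7.196 (area = (32/2)·7.196²·sin(360°/32) = 161.62 mm²); the cube at (12.5, 3) (footprint 25×9) is included at this height (area 225.00 mm²); the sphere at (-0.5, 0) does not reach this height (|z−center|=19.820 > r=9.5); After the difference (first − rest): starting from the r=11 sphere (161.62 mm²), the 25×9 cube at (12.5, 3) misses the remaining region (no effect) — area = 161.62 mm²; (whole slice rotated 30° about Z — lengths, areas and connectivity unchanged). So its area = 161.62 mm². Layer 65 is larger (215.88 vs 161.62 mm²).

layer 65 (z = 18.2 mm)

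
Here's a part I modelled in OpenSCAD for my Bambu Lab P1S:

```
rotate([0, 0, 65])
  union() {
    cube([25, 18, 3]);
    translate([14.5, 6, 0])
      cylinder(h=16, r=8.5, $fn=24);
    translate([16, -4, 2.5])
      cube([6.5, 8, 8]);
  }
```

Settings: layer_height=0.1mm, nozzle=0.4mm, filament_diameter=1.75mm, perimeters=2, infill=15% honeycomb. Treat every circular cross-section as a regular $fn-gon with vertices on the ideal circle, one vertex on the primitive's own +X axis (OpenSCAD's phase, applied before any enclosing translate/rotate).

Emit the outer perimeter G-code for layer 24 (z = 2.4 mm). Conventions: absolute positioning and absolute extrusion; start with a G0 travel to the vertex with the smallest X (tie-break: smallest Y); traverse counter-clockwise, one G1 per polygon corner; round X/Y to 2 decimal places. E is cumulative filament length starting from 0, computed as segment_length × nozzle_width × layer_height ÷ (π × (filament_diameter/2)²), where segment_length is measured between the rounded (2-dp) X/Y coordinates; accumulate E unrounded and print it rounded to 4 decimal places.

G0 X-16.31 Y7.61 Z2.40
G1 X0.00 Y0.00 E0.2993
G1 X3.58 Y7.69 E0.4404
G1 X3.60 Y7.69 E0.4407
G1 X5.57 Y8.71 E0.4776
G1 X7.20 Y10.21 E0.5144
G1 X8.39 Y12.08 E0.5513
G1 X9.06 Y14.20 E0.5883
G1 X9.16 Y16.42 E0.6252
G1 X8.68 Y18.58 E0.6620
G1 X8.67 Y18.60 E0.6624
G1 X10.57 Y22.66 E0.7369
G1 X-5.75 Y30.26 E1.0363
G1 X-16.31 Y7.61 E1.4519

At z = 2.4 mm: the cube (footprint 25×18) is included at this height; the cylinder at (14.5, 6): section is a regular 24-gon, circumradius r=8.5; the cube at (16, -4) is not intersected at this z (z outside [2.5, 10.5]); Combining (union): the regions partially overlap (shared area 204.30 mm²), so overlapping operands fuse into one piece — 1 connected region; (whole slice rotated 65° about Z — lengths, areas and connectivity unchanged). The outline is a single polygon with 13 vertices. Extrusion per mm of travel: 0.4 × 0.1 / (π × 0.875²) = 0.016630. Accumulating E over each segment gives final E = 1.4519.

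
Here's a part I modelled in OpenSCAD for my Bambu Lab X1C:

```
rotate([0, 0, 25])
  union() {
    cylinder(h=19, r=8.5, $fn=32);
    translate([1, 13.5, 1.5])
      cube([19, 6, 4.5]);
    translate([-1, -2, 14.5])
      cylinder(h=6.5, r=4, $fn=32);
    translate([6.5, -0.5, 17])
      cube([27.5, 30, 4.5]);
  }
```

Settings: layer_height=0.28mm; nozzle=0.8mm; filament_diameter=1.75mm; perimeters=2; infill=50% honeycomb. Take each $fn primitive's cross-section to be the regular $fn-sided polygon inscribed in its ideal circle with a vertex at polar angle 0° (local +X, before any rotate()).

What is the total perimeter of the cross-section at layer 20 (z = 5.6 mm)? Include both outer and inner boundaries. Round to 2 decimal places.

At z = 5.6 mm: the cylinder: section is a regular 32-gon, circumradius r=8.5 (perimeter = 2·32·8.500·sin(180°/32) = 53.32 mm); the cube at (1, 13.5) is present — its section is the full 19×6 rectangle (perimeter 50.00 mm); the cylinder at (-1, -2) does not reach this height (z outside [14.5, 21]); the cube at (6.5, -0.5) does not reach this height (z outside [17, 21.5]); Combining (union): the 2 present regions are separate (no shared area or edge), so areas and boundary lengths simply add and each stays a separate island — boundary = 103.32 mm; (whole slice rotated 25° about Z — lengths, areas and connectivity unchanged). Overall, the cross-section has 2 separate islands. Total boundary length (outer) = 103.32 mm.

103.32 mm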